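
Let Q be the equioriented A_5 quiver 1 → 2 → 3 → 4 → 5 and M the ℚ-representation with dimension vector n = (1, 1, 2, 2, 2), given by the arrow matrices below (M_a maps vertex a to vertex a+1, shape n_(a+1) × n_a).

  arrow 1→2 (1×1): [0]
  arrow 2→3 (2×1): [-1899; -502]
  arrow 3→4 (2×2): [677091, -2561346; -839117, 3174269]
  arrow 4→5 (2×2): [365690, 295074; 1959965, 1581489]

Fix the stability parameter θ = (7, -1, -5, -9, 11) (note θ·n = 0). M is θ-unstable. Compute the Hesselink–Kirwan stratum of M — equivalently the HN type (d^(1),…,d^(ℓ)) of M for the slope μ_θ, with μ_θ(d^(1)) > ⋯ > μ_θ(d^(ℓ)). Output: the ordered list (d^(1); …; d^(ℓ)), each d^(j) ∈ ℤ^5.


Interval decomposition of M: I[1,1], I[2,4], I[3,5], I[5,5].
HN type (ℓ=4): μ^(1)=11; μ^(2)=7; μ^(3)=-5; μ^(4)=-7

((0, 0, 0, 0, 2); (1, 0, 0, 0, 0); (0, 1, 1, 1, 0); (0, 0, 1, 1, 0))


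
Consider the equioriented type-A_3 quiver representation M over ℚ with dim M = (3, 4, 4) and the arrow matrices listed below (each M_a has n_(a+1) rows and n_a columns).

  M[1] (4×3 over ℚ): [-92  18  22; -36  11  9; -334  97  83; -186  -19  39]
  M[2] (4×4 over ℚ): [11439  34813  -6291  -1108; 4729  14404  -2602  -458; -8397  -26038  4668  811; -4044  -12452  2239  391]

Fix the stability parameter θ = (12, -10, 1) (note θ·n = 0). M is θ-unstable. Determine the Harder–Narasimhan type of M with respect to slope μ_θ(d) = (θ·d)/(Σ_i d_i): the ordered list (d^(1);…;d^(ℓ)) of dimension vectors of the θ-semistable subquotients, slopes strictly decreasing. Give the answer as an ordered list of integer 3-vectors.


Interval decomposition of M: I[1,1], I[1,3]^2, I[2,3]^2.
HN type (ℓ=3): μ^(1)=12; μ^(2)=1; μ^(3)=-10

((1, 0, 0); (2, 2, 4); (0, 2, 0))


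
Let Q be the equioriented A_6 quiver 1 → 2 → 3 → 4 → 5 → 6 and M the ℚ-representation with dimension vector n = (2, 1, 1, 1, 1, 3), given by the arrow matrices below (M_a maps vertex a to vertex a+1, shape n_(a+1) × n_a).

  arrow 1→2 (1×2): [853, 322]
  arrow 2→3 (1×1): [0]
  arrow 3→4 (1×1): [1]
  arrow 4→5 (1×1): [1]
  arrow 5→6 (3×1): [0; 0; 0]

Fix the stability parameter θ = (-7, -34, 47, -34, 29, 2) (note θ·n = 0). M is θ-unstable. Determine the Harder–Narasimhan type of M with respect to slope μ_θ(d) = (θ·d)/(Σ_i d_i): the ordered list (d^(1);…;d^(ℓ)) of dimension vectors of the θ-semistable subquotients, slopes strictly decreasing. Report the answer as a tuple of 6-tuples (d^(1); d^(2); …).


Via rank(M_{q-1}∘⋯∘M_p): M ≅ I[1,1], I[1,2], I[3,5], I[6,6]^3.
μ_θ-semistable layers: μ^(1)=29; μ^(2)=13/2; μ^(3)=2; μ^(4)=-7; μ^(5)=-41/2

((0, 0, 0, 0, 1, 0); (0, 0, 1, 1, 0, 0); (0, 0, 0, 0, 0, 3); (1, 0, 0, 0, 0, 0); (1, 1, 0, 0, 0, 0))


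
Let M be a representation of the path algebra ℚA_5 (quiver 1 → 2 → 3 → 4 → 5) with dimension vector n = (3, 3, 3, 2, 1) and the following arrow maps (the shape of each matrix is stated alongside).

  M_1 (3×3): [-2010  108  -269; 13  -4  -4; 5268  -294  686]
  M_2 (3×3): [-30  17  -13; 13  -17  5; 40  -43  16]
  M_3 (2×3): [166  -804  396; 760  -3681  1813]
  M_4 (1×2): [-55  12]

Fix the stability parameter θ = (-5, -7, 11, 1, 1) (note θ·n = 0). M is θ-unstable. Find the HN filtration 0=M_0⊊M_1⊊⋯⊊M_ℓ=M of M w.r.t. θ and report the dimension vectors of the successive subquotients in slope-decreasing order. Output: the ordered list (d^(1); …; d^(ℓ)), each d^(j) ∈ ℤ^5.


Barcode: M ≅ I[1,3], I[1,4], I[1,5]. HN layers by μ_θ (4 steps, strictly decreasing):
  μ^(1)=11; μ^(2)=6; μ^(3)=13/3; μ^(4)=-6

((0, 0, 1, 0, 0); (0, 0, 1, 1, 0); (0, 0, 1, 1, 1); (3, 3, 0, 0, 0))


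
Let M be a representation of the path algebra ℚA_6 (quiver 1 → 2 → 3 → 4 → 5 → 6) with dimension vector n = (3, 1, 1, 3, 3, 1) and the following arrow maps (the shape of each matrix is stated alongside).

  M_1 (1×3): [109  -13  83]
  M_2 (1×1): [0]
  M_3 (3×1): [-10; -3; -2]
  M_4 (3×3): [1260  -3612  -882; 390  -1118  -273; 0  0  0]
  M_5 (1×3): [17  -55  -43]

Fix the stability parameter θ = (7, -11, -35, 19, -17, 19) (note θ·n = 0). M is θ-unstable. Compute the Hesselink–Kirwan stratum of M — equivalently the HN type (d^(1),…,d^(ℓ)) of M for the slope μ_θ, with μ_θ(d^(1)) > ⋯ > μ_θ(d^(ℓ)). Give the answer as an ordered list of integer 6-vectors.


Interval decomposition of M: I[1,1]^2, I[1,2], I[3,4], I[4,4], I[4,6], I[5,5]^2.
HN type (ℓ=6): μ^(1)=19; μ^(2)=7; μ^(3)=1; μ^(4)=-2; μ^(5)=-17; μ^(6)=-35

((0, 0, 0, 2, 0, 1); (2, 0, 0, 0, 0, 0); (0, 0, 0, 1, 1, 0); (1, 1, 0, 0, 0, 0); (0, 0, 0, 0, 2, 0); (0, 0, 1, 0, 0, 0))


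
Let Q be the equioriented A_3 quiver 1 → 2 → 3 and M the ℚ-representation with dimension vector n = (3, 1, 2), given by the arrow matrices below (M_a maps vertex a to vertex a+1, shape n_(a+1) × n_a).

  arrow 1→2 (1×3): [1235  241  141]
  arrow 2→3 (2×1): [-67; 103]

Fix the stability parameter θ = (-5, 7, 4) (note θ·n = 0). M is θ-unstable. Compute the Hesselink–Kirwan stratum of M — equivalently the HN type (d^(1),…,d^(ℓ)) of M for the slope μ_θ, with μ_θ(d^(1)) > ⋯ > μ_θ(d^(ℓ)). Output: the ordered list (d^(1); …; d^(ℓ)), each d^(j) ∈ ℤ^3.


Interval decomposition of M: I[1,1]^2, I[1,3], I[3,3].
HN type (ℓ=3): μ^(1)=11/2; μ^(2)=4; μ^(3)=-5

((0, 1, 1); (0, 0, 1); (3, 0, 0))


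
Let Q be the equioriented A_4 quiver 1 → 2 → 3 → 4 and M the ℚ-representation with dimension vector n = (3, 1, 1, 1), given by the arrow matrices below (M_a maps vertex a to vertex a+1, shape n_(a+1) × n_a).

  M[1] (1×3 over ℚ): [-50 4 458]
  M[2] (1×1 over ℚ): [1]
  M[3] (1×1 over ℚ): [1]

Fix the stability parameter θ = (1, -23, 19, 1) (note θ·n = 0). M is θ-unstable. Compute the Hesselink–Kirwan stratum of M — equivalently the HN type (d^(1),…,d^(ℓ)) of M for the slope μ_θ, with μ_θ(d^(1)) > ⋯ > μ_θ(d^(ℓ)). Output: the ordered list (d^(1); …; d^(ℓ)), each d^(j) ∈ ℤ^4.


Interval decomposition of M: I[1,1]^2, I[1,4].
HN type (ℓ=3): μ^(1)=10; μ^(2)=1; μ^(3)=-11

((0, 0, 1, 1); (2, 0, 0, 0); (1, 1, 0, 0))


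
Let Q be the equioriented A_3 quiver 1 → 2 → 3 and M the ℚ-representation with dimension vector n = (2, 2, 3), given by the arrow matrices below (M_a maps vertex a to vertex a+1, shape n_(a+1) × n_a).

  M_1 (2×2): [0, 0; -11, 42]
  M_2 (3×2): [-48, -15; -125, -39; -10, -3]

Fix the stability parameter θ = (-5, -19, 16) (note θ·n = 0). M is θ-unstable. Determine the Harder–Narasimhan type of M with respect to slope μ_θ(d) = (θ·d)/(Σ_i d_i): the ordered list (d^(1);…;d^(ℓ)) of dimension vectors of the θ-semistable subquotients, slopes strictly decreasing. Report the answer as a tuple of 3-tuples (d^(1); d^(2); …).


Barcode: M ≅ I[1,1], I[1,3], I[2,3], I[3,3]. HN layers by μ_θ (4 steps, strictly decreasing):
  μ^(1)=16; μ^(2)=-5; μ^(3)=-12; μ^(4)=-19

((0, 0, 3); (1, 0, 0); (1, 1, 0); (0, 1, 0))


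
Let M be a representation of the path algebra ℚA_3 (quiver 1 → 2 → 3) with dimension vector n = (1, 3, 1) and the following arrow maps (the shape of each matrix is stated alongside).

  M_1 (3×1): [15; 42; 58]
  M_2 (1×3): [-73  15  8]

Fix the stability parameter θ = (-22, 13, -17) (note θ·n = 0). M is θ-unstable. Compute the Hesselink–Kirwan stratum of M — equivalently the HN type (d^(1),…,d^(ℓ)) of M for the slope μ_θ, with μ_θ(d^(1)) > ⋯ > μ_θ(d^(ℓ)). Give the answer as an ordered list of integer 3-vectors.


Via rank(M_{q-1}∘⋯∘M_p): M ≅ I[1,3], I[2,2]^2.
μ_θ-semistable layers: μ^(1)=13; μ^(2)=-2; μ^(3)=-22

((0, 2, 0); (0, 1, 1); (1, 0, 0))


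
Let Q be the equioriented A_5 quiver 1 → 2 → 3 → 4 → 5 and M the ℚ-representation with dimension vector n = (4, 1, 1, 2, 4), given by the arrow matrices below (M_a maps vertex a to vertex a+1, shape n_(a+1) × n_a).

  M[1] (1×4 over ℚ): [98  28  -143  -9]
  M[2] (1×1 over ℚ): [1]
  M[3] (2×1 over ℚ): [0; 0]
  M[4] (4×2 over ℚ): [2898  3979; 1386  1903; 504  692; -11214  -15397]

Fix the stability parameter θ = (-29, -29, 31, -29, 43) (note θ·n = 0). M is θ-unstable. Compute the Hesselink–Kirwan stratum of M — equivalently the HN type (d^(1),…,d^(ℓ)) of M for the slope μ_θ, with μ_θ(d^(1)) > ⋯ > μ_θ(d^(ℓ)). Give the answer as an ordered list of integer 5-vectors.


Via rank(M_{q-1}∘⋯∘M_p): M ≅ I[1,1]^3, I[1,3], I[4,4], I[4,5], I[5,5]^3.
μ_θ-semistable layers: μ^(1)=43; μ^(2)=31; μ^(3)=-29

((0, 0, 0, 0, 4); (0, 0, 1, 0, 0); (4, 1, 0, 2, 0))


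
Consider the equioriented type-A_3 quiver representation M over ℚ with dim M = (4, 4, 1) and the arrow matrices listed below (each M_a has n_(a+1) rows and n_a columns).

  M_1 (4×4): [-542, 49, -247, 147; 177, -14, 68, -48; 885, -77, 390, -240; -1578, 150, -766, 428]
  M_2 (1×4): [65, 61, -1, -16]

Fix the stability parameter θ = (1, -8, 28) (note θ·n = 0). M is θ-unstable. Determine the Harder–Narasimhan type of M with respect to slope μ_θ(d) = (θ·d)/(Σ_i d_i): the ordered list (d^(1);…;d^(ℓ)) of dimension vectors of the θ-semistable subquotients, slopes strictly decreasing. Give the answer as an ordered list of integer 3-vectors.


Via rank(M_{q-1}∘⋯∘M_p): M ≅ I[1,2]^3, I[1,3].
μ_θ-semistable layers: μ^(1)=28; μ^(2)=-7/2

((0, 0, 1); (4, 4, 0))


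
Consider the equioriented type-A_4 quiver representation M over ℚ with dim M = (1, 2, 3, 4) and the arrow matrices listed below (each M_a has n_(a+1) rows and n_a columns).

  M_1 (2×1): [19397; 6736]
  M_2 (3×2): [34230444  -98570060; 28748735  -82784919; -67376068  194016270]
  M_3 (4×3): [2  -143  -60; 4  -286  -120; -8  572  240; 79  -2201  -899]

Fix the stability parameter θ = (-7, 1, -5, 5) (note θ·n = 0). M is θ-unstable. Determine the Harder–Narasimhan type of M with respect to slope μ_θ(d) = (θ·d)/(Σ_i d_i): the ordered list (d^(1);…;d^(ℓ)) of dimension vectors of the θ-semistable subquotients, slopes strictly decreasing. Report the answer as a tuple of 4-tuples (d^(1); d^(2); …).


Barcode: M ≅ I[1,4], I[2,4], I[3,3], I[4,4]^2. HN layers by μ_θ (4 steps, strictly decreasing):
  μ^(1)=5; μ^(2)=-2; μ^(3)=-5; μ^(4)=-7

((0, 0, 0, 4); (0, 2, 2, 0); (0, 0, 1, 0); (1, 0, 0, 0))


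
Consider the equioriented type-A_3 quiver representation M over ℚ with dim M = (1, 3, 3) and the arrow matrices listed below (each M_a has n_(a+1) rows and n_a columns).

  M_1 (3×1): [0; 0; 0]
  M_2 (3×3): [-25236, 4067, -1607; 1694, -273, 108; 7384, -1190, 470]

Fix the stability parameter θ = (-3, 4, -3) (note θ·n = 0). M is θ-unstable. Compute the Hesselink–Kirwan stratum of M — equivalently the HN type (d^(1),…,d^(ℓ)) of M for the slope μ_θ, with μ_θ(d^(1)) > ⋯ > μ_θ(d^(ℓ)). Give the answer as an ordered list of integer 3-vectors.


Interval decomposition of M: I[1,1], I[2,2], I[2,3]^2, I[3,3].
HN type (ℓ=3): μ^(1)=4; μ^(2)=1/2; μ^(3)=-3

((0, 1, 0); (0, 2, 2); (1, 0, 1))


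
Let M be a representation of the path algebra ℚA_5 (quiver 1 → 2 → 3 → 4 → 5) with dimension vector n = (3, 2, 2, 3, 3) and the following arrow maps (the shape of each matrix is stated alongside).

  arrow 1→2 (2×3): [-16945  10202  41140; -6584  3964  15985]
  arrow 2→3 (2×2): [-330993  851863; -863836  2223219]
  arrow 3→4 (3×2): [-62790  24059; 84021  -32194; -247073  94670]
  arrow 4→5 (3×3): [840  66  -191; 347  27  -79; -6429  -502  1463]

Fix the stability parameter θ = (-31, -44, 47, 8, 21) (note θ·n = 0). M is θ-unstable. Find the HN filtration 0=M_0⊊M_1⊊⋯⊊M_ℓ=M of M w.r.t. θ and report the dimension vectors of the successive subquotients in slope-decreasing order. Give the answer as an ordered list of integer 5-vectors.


Via rank(M_{q-1}∘⋯∘M_p): M ≅ I[1,1], I[1,5]^2, I[4,5].
μ_θ-semistable layers: μ^(1)=76/3; μ^(2)=21; μ^(3)=8; μ^(4)=-31; μ^(5)=-75/2

((0, 0, 2, 2, 2); (0, 0, 0, 0, 1); (0, 0, 0, 1, 0); (1, 0, 0, 0, 0); (2, 2, 0, 0, 0))


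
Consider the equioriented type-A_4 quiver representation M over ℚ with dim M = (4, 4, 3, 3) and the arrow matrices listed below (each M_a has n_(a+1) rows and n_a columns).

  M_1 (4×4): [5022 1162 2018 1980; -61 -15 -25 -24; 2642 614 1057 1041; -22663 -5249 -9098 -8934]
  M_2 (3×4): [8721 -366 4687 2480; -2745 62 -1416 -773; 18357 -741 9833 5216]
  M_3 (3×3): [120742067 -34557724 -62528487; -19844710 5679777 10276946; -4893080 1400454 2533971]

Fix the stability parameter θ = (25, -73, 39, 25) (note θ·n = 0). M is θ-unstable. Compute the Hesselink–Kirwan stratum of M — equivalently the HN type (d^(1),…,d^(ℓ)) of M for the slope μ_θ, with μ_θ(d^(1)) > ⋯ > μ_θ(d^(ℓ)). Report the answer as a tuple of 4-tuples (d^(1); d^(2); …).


Barcode: M ≅ I[1,1], I[1,4]^3, I[2,2]. HN layers by μ_θ (4 steps, strictly decreasing):
  μ^(1)=32; μ^(2)=25; μ^(3)=-24; μ^(4)=-73

((0, 0, 3, 3); (1, 0, 0, 0); (3, 3, 0, 0); (0, 1, 0, 0))


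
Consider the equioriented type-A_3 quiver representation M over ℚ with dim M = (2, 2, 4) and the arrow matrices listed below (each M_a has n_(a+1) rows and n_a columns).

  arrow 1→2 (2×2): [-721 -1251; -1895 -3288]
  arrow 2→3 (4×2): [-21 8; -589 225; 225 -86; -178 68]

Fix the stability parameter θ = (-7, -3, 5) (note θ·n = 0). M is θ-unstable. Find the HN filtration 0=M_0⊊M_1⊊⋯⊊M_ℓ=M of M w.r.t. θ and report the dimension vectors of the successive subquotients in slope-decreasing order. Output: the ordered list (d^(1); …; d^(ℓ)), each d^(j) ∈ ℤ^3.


Interval decomposition of M: I[1,3]^2, I[3,3]^2.
HN type (ℓ=3): μ^(1)=5; μ^(2)=-3; μ^(3)=-7

((0, 0, 4); (0, 2, 0); (2, 0, 0))


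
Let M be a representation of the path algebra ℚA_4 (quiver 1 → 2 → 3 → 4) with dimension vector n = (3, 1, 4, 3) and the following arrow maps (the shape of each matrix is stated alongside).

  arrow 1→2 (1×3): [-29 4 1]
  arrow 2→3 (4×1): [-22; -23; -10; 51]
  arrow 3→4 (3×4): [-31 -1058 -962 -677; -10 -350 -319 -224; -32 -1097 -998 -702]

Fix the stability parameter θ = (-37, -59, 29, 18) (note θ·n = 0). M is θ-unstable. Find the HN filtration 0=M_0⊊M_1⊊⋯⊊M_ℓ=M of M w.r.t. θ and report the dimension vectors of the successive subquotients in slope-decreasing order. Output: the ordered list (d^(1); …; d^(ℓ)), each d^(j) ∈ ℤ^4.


Interval decomposition of M: I[1,1]^2, I[1,4], I[3,3], I[3,4]^2.
HN type (ℓ=4): μ^(1)=29; μ^(2)=47/2; μ^(3)=-37; μ^(4)=-48

((0, 0, 1, 0); (0, 0, 3, 3); (2, 0, 0, 0); (1, 1, 0, 0))


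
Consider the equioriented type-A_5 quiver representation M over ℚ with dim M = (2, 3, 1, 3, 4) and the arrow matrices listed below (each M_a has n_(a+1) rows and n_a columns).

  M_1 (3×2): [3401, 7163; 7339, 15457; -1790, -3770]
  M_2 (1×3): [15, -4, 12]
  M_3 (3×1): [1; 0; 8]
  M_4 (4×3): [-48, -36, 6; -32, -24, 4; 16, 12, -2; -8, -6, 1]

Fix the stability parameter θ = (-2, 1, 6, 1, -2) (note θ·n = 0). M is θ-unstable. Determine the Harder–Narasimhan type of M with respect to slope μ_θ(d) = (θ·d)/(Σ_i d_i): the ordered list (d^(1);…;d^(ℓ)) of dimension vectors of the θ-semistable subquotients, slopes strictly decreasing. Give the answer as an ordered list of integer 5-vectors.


Via rank(M_{q-1}∘⋯∘M_p): M ≅ I[1,1], I[1,4], I[2,2]^2, I[4,4], I[4,5], I[5,5]^3.
μ_θ-semistable layers: μ^(1)=7/2; μ^(2)=1; μ^(3)=-1/2; μ^(4)=-2

((0, 0, 1, 1, 0); (0, 3, 0, 1, 0); (0, 0, 0, 1, 1); (2, 0, 0, 0, 3))


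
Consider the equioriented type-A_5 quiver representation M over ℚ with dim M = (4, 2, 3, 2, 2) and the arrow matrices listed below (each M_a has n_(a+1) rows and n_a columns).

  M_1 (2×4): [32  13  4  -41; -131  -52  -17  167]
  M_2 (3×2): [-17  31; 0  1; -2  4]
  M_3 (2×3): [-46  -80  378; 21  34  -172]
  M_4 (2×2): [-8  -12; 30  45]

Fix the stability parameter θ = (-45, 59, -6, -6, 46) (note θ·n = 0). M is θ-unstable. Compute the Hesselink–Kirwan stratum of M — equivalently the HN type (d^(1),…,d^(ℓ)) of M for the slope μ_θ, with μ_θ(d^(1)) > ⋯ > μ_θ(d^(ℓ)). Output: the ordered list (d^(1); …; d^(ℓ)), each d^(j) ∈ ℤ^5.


Interval decomposition of M: I[1,1]^2, I[1,3], I[1,5], I[3,4], I[5,5].
HN type (ℓ=5): μ^(1)=46; μ^(2)=53/2; μ^(3)=47/3; μ^(4)=-6; μ^(5)=-45

((0, 0, 0, 0, 2); (0, 1, 1, 0, 0); (0, 1, 1, 1, 0); (0, 0, 1, 1, 0); (4, 0, 0, 0, 0))


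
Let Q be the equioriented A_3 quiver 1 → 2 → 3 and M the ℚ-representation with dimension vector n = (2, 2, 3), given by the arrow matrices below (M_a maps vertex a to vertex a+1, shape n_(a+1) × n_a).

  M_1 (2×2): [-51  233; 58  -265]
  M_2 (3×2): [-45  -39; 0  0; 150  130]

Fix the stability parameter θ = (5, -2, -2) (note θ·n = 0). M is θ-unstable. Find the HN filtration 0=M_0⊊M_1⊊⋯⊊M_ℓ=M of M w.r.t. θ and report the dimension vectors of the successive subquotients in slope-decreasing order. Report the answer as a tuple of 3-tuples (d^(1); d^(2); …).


Barcode: M ≅ I[1,2], I[1,3], I[3,3]^2. HN layers by μ_θ (3 steps, strictly decreasing):
  μ^(1)=3/2; μ^(2)=1/3; μ^(3)=-2

((1, 1, 0); (1, 1, 1); (0, 0, 2))


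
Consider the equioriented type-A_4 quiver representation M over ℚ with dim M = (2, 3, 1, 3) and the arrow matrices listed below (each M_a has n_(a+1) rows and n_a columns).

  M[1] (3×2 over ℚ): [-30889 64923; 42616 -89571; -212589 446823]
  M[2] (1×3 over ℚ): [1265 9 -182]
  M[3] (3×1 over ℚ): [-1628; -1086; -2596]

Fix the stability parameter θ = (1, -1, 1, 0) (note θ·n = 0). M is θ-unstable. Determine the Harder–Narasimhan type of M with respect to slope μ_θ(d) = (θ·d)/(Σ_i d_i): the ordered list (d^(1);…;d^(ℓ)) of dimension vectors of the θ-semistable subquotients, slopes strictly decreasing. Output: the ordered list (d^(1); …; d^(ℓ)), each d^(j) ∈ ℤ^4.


Interval decomposition of M: I[1,2], I[1,4], I[2,2], I[4,4]^2.
HN type (ℓ=3): μ^(1)=1/2; μ^(2)=0; μ^(3)=-1

((0, 0, 1, 1); (2, 2, 0, 2); (0, 1, 0, 0))


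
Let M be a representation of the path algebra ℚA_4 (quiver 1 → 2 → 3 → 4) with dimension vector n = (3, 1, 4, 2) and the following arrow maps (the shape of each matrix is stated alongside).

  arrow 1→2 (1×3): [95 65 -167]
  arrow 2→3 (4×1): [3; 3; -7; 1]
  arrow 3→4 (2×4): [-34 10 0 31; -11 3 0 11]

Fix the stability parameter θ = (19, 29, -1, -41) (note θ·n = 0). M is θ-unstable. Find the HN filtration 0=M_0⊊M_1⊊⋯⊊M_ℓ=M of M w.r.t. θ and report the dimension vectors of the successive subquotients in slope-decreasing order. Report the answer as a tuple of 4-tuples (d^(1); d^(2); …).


Via rank(M_{q-1}∘⋯∘M_p): M ≅ I[1,1]^2, I[1,4], I[3,3]^2, I[3,4].
μ_θ-semistable layers: μ^(1)=19; μ^(2)=3/2; μ^(3)=-1; μ^(4)=-21

((2, 0, 0, 0); (1, 1, 1, 1); (0, 0, 2, 0); (0, 0, 1, 1))


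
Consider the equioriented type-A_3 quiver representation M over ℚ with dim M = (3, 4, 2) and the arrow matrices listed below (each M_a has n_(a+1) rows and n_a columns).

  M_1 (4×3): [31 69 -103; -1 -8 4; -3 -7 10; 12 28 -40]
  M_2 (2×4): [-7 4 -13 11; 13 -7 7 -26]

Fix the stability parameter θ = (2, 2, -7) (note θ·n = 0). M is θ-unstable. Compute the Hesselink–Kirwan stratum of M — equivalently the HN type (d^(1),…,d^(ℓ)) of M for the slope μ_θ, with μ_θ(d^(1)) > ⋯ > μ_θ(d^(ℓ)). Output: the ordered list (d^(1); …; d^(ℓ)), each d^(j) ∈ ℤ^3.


Interval decomposition of M: I[1,2], I[1,3]^2, I[2,2].
HN type (ℓ=2): μ^(1)=2; μ^(2)=-1

((1, 2, 0); (2, 2, 2))


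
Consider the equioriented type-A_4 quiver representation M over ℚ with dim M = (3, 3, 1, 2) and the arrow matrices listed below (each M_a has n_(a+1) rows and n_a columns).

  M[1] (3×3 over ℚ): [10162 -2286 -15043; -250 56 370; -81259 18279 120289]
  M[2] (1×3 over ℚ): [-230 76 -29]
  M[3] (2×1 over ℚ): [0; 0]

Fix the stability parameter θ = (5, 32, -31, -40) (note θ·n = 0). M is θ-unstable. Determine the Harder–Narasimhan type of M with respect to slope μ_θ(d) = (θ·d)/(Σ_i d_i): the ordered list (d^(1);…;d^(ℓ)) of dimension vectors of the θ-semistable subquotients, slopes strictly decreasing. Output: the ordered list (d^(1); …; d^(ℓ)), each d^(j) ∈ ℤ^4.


Via rank(M_{q-1}∘⋯∘M_p): M ≅ I[1,2]^2, I[1,3], I[4,4]^2.
μ_θ-semistable layers: μ^(1)=32; μ^(2)=5; μ^(3)=2; μ^(4)=-40

((0, 2, 0, 0); (2, 0, 0, 0); (1, 1, 1, 0); (0, 0, 0, 2))


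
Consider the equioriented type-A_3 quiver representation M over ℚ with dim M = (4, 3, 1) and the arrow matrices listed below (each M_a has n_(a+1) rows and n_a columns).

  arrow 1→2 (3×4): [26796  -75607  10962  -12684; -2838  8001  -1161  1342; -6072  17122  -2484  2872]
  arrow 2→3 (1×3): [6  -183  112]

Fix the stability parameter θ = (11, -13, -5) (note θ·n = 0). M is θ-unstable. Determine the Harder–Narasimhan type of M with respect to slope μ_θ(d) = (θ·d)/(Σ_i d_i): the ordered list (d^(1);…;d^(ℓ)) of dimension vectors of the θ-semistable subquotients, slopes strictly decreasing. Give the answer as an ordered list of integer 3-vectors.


Interval decomposition of M: I[1,1]^2, I[1,2], I[1,3], I[2,2].
HN type (ℓ=4): μ^(1)=11; μ^(2)=-1; μ^(3)=-7/3; μ^(4)=-13

((2, 0, 0); (1, 1, 0); (1, 1, 1); (0, 1, 0))


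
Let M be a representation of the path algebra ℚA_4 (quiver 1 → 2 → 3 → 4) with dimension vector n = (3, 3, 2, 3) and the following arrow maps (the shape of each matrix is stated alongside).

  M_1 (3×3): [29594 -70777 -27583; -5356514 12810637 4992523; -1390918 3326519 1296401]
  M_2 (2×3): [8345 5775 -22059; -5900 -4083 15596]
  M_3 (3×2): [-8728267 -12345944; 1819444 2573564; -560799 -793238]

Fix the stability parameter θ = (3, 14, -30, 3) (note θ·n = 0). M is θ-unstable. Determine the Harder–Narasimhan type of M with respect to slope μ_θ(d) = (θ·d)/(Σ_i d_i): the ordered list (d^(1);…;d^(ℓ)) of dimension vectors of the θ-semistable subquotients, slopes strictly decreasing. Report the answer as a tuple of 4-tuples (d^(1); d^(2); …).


Interval decomposition of M: I[1,1]^2, I[1,4], I[2,2], I[2,4], I[4,4].
HN type (ℓ=4): μ^(1)=14; μ^(2)=3; μ^(3)=-13/3; μ^(4)=-8

((0, 1, 0, 0); (2, 0, 0, 3); (1, 1, 1, 0); (0, 1, 1, 0))


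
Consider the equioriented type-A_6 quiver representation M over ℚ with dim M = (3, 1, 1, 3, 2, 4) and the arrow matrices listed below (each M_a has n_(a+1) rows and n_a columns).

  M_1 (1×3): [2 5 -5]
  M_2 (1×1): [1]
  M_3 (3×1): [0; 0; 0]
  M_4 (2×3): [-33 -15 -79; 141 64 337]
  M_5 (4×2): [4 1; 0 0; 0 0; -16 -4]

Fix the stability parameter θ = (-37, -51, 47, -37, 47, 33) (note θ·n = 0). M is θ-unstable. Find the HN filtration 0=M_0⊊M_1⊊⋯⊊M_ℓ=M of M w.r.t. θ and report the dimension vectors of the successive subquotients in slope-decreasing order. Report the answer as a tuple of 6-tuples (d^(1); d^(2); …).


Barcode: M ≅ I[1,1]^2, I[1,3], I[4,4], I[4,5], I[4,6], I[6,6]^3. HN layers by μ_θ (5 steps, strictly decreasing):
  μ^(1)=47; μ^(2)=40; μ^(3)=33; μ^(4)=-37; μ^(5)=-44

((0, 0, 1, 0, 1, 0); (0, 0, 0, 0, 1, 1); (0, 0, 0, 0, 0, 3); (2, 0, 0, 3, 0, 0); (1, 1, 0, 0, 0, 0))


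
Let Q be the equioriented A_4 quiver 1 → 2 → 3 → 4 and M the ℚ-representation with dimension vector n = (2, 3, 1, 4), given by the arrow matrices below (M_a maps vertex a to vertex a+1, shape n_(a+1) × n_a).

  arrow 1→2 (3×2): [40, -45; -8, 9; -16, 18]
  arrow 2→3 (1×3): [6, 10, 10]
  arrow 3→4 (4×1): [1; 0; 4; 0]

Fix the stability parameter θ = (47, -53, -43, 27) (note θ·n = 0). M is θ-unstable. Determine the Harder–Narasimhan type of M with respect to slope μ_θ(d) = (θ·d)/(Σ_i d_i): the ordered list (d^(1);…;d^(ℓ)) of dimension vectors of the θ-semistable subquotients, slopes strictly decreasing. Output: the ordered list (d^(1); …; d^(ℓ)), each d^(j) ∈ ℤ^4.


Barcode: M ≅ I[1,1], I[1,2], I[2,2], I[2,4], I[4,4]^3. HN layers by μ_θ (5 steps, strictly decreasing):
  μ^(1)=47; μ^(2)=27; μ^(3)=-3; μ^(4)=-43; μ^(5)=-53

((1, 0, 0, 0); (0, 0, 0, 4); (1, 1, 0, 0); (0, 0, 1, 0); (0, 2, 0, 0))


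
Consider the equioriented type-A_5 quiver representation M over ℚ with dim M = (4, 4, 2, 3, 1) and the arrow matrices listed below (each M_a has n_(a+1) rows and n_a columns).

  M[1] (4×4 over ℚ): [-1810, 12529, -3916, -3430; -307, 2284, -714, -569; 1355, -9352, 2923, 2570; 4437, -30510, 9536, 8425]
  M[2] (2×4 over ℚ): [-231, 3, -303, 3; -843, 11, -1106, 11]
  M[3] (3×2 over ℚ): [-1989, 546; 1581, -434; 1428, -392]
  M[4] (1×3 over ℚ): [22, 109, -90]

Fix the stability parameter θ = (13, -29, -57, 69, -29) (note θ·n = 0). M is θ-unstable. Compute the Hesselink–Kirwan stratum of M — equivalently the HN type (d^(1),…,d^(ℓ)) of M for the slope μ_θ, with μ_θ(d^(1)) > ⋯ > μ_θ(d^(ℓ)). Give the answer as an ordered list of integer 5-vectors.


Via rank(M_{q-1}∘⋯∘M_p): M ≅ I[1,1], I[1,2], I[1,3], I[1,5], I[2,2], I[4,4]^2.
μ_θ-semistable layers: μ^(1)=69; μ^(2)=20; μ^(3)=13; μ^(4)=-8; μ^(5)=-73/3; μ^(6)=-29

((0, 0, 0, 2, 0); (0, 0, 0, 1, 1); (1, 0, 0, 0, 0); (1, 1, 0, 0, 0); (2, 2, 2, 0, 0); (0, 1, 0, 0, 0))


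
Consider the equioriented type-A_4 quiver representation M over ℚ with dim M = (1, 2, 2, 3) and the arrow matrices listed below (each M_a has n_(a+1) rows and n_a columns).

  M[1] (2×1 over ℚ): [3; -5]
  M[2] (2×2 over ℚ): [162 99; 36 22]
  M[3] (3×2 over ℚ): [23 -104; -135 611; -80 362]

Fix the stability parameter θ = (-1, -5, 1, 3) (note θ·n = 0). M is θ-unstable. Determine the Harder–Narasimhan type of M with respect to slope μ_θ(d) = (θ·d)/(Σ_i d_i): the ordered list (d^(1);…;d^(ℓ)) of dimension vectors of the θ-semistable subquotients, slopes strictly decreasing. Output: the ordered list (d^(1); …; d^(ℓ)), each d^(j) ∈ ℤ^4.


Barcode: M ≅ I[1,4], I[2,2], I[3,4], I[4,4]. HN layers by μ_θ (4 steps, strictly decreasing):
  μ^(1)=3; μ^(2)=1; μ^(3)=-3; μ^(4)=-5

((0, 0, 0, 3); (0, 0, 2, 0); (1, 1, 0, 0); (0, 1, 0, 0))


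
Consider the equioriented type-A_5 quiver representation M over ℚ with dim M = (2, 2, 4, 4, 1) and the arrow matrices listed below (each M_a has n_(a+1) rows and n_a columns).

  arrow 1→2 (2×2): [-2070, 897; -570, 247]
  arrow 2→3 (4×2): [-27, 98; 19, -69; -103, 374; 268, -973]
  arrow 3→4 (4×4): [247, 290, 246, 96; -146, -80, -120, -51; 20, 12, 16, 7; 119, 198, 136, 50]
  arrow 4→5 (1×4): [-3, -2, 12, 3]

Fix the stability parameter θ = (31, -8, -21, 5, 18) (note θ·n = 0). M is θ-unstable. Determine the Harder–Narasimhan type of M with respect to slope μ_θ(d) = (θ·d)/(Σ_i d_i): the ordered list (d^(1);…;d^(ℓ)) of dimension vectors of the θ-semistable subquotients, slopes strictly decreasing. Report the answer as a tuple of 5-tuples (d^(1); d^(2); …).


Interval decomposition of M: I[1,1], I[1,5], I[2,4], I[3,4]^2.
HN type (ℓ=6): μ^(1)=31; μ^(2)=18; μ^(3)=5; μ^(4)=2/3; μ^(5)=-29/2; μ^(6)=-21

((1, 0, 0, 0, 0); (0, 0, 0, 0, 1); (0, 0, 0, 4, 0); (1, 1, 1, 0, 0); (0, 1, 1, 0, 0); (0, 0, 2, 0, 0))


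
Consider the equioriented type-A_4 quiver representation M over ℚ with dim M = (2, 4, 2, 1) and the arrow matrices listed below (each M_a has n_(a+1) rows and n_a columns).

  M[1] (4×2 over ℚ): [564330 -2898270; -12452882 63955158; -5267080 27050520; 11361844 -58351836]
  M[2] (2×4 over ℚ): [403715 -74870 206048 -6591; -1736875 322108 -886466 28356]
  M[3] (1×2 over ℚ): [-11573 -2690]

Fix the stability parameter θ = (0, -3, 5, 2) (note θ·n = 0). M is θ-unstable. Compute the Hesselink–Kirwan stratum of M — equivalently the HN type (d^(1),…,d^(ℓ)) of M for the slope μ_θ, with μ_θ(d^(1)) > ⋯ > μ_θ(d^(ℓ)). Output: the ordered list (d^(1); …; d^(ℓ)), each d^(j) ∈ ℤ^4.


Via rank(M_{q-1}∘⋯∘M_p): M ≅ I[1,1], I[1,4], I[2,2]^2, I[2,3].
μ_θ-semistable layers: μ^(1)=5; μ^(2)=7/2; μ^(3)=0; μ^(4)=-3/2; μ^(5)=-3

((0, 0, 1, 0); (0, 0, 1, 1); (1, 0, 0, 0); (1, 1, 0, 0); (0, 3, 0, 0))


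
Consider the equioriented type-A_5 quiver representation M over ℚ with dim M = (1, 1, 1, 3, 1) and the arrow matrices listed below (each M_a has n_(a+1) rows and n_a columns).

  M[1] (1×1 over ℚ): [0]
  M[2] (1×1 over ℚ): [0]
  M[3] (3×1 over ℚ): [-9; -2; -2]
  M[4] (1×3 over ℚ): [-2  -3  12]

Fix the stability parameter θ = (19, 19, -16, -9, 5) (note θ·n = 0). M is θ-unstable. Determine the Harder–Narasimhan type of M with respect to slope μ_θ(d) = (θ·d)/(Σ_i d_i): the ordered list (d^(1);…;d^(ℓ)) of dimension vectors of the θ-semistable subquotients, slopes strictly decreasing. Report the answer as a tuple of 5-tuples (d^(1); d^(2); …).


Via rank(M_{q-1}∘⋯∘M_p): M ≅ I[1,1], I[2,2], I[3,4], I[4,4], I[4,5].
μ_θ-semistable layers: μ^(1)=19; μ^(2)=5; μ^(3)=-9; μ^(4)=-16

((1, 1, 0, 0, 0); (0, 0, 0, 0, 1); (0, 0, 0, 3, 0); (0, 0, 1, 0, 0))


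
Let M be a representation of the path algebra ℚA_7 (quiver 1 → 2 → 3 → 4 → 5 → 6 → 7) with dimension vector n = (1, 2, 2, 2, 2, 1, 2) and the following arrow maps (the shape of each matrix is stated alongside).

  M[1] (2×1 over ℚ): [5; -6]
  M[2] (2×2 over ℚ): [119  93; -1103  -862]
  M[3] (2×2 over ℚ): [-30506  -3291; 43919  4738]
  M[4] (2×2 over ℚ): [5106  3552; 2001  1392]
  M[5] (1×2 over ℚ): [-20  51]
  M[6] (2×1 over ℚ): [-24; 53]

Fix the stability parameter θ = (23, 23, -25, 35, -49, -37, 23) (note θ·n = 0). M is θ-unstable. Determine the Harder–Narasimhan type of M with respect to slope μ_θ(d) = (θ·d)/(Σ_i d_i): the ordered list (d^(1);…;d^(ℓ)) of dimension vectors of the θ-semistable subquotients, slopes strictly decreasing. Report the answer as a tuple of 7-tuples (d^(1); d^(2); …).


Via rank(M_{q-1}∘⋯∘M_p): M ≅ I[1,7], I[2,4], I[5,5], I[7,7].
μ_θ-semistable layers: μ^(1)=35; μ^(2)=23; μ^(3)=-1; μ^(4)=-5; μ^(5)=-49

((0, 0, 0, 1, 0, 0, 0); (0, 0, 0, 0, 0, 0, 2); (0, 1, 1, 0, 0, 0, 0); (1, 1, 1, 1, 1, 1, 0); (0, 0, 0, 0, 1, 0, 0))


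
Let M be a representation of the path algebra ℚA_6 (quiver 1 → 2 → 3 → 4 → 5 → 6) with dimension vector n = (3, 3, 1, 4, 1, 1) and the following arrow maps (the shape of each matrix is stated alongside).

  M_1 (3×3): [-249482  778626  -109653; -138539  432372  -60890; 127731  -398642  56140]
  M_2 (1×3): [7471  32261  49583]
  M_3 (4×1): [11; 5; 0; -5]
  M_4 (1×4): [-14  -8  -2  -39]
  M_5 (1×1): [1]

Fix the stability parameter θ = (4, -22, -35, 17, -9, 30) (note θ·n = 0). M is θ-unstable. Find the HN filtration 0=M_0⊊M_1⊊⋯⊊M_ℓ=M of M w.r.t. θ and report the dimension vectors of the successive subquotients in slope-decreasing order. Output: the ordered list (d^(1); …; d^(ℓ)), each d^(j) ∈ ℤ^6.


Barcode: M ≅ I[1,2]^2, I[1,6], I[4,4]^3. HN layers by μ_θ (5 steps, strictly decreasing):
  μ^(1)=30; μ^(2)=17; μ^(3)=4; μ^(4)=-9; μ^(5)=-53/3

((0, 0, 0, 0, 0, 1); (0, 0, 0, 3, 0, 0); (0, 0, 0, 1, 1, 0); (2, 2, 0, 0, 0, 0); (1, 1, 1, 0, 0, 0))


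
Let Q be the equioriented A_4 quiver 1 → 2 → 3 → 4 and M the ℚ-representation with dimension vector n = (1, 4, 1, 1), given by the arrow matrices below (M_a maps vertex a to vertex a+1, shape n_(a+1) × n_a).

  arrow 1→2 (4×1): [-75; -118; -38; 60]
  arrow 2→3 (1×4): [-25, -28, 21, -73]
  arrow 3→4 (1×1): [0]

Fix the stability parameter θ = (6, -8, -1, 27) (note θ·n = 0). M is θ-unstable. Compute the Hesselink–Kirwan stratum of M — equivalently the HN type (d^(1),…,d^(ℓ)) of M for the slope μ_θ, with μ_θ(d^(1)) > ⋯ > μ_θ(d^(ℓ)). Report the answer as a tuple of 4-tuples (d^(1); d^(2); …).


Interval decomposition of M: I[1,3], I[2,2]^3, I[4,4].
HN type (ℓ=3): μ^(1)=27; μ^(2)=-1; μ^(3)=-8

((0, 0, 0, 1); (1, 1, 1, 0); (0, 3, 0, 0))


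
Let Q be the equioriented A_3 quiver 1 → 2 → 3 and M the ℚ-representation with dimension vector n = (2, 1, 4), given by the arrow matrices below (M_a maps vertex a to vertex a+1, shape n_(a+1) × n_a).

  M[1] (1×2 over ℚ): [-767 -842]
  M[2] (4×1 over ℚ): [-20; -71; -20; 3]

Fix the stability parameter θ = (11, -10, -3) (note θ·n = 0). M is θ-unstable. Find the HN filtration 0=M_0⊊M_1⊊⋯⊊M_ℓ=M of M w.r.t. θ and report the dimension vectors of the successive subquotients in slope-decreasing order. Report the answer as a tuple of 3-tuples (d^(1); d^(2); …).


Interval decomposition of M: I[1,1], I[1,3], I[3,3]^3.
HN type (ℓ=3): μ^(1)=11; μ^(2)=-2/3; μ^(3)=-3

((1, 0, 0); (1, 1, 1); (0, 0, 3))


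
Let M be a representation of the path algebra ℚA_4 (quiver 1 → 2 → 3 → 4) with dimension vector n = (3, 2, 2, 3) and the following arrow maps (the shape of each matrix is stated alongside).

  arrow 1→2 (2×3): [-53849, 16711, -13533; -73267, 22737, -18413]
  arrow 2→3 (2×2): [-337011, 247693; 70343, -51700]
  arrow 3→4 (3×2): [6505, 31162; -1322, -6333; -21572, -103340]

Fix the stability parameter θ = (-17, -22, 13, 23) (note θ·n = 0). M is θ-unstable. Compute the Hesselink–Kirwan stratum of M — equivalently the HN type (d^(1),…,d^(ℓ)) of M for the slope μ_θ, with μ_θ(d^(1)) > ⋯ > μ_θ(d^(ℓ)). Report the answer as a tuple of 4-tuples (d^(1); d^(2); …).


Via rank(M_{q-1}∘⋯∘M_p): M ≅ I[1,1], I[1,4]^2, I[4,4].
μ_θ-semistable layers: μ^(1)=23; μ^(2)=13; μ^(3)=-17; μ^(4)=-39/2

((0, 0, 0, 3); (0, 0, 2, 0); (1, 0, 0, 0); (2, 2, 0, 0))


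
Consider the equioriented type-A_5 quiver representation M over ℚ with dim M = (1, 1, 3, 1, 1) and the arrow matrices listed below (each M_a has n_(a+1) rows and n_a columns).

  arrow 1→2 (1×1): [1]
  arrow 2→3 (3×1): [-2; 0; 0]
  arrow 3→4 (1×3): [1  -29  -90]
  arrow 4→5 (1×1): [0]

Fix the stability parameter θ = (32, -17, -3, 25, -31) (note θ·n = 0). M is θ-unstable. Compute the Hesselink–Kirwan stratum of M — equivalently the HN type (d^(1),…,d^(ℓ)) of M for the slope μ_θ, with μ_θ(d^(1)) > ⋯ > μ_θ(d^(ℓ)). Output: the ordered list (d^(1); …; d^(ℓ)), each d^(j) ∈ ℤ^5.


Barcode: M ≅ I[1,4], I[3,3]^2, I[5,5]. HN layers by μ_θ (4 steps, strictly decreasing):
  μ^(1)=25; μ^(2)=4; μ^(3)=-3; μ^(4)=-31

((0, 0, 0, 1, 0); (1, 1, 1, 0, 0); (0, 0, 2, 0, 0); (0, 0, 0, 0, 1))


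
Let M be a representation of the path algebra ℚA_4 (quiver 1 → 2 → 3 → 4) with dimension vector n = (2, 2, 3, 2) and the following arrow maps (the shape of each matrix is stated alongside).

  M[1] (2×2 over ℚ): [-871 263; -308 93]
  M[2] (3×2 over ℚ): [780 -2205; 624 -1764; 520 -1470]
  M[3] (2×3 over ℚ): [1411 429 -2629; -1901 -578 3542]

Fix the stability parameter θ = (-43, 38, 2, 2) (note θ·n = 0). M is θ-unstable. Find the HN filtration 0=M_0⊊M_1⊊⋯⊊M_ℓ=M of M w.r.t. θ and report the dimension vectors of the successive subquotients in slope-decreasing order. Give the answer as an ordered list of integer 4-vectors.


Interval decomposition of M: I[1,2], I[1,4], I[3,3], I[3,4].
HN type (ℓ=4): μ^(1)=38; μ^(2)=14; μ^(3)=2; μ^(4)=-43

((0, 1, 0, 0); (0, 1, 1, 1); (0, 0, 2, 1); (2, 0, 0, 0))


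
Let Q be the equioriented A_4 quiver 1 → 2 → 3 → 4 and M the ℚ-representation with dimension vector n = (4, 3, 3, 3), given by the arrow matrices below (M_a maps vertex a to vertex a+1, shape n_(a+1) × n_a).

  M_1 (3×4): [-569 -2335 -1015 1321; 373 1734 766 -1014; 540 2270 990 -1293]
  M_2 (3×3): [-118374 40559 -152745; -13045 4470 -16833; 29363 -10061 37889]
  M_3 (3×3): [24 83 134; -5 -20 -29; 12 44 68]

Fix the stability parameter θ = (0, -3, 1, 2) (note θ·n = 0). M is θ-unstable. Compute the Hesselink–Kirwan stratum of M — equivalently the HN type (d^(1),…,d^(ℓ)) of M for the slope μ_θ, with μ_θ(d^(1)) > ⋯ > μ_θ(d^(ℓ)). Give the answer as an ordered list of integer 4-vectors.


Interval decomposition of M: I[1,1], I[1,3], I[1,4]^2, I[4,4].
HN type (ℓ=4): μ^(1)=2; μ^(2)=1; μ^(3)=0; μ^(4)=-3/2

((0, 0, 0, 3); (0, 0, 3, 0); (1, 0, 0, 0); (3, 3, 0, 0))


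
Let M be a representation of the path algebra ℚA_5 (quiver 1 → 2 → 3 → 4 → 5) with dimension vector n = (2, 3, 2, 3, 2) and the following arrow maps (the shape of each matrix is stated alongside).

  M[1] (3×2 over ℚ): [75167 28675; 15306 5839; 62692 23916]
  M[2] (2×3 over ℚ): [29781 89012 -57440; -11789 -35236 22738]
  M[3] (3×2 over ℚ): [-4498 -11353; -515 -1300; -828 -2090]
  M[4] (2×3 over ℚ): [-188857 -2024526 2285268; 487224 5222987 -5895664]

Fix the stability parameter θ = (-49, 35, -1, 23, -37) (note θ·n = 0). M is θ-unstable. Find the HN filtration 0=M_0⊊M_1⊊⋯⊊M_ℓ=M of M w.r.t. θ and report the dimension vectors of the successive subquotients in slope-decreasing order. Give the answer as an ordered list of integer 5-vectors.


Interval decomposition of M: I[1,2], I[1,5], I[2,5], I[4,4].
HN type (ℓ=4): μ^(1)=35; μ^(2)=23; μ^(3)=5; μ^(4)=-49

((0, 1, 0, 0, 0); (0, 0, 0, 1, 0); (0, 2, 2, 2, 2); (2, 0, 0, 0, 0))


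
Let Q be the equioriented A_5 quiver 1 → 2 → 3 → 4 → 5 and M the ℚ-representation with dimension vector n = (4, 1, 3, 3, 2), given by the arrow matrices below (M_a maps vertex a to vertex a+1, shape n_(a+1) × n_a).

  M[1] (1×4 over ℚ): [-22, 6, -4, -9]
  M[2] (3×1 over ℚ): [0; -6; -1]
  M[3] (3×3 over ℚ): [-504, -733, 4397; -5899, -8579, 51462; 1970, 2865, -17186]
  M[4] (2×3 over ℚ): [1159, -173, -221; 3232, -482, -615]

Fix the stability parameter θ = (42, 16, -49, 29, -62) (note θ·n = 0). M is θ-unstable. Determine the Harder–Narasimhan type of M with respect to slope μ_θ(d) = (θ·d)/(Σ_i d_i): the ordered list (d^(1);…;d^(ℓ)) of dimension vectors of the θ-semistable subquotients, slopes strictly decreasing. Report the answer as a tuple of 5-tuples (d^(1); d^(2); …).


Via rank(M_{q-1}∘⋯∘M_p): M ≅ I[1,1]^3, I[1,5], I[3,4], I[3,5].
μ_θ-semistable layers: μ^(1)=42; μ^(2)=29; μ^(3)=-24/5; μ^(4)=-33/2; μ^(5)=-49

((3, 0, 0, 0, 0); (0, 0, 0, 1, 0); (1, 1, 1, 1, 1); (0, 0, 0, 1, 1); (0, 0, 2, 0, 0))


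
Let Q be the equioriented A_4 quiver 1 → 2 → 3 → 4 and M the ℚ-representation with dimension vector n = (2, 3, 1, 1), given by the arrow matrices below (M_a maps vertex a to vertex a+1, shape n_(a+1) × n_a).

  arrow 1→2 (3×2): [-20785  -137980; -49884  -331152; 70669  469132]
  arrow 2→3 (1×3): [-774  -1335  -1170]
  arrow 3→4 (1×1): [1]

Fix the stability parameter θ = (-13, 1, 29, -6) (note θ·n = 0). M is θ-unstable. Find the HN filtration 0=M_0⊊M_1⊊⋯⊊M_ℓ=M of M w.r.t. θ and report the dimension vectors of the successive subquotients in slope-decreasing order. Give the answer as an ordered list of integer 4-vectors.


Interval decomposition of M: I[1,1], I[1,2], I[2,2], I[2,4].
HN type (ℓ=3): μ^(1)=23/2; μ^(2)=1; μ^(3)=-13

((0, 0, 1, 1); (0, 3, 0, 0); (2, 0, 0, 0))


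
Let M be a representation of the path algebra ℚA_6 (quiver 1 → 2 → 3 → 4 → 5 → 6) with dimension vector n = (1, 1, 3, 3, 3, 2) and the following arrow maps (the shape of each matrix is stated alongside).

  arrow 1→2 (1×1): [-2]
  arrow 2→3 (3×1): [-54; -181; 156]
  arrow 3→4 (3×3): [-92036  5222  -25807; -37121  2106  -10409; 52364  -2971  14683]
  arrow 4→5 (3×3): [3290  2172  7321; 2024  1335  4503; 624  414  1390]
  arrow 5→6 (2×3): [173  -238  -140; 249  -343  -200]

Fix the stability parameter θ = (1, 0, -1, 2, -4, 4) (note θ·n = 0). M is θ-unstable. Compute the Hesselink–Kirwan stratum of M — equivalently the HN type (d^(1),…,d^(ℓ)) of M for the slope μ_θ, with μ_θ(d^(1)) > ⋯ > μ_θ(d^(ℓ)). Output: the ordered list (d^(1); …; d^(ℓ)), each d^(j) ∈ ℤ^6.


Interval decomposition of M: I[1,6], I[3,4], I[3,6], I[5,5].
HN type (ℓ=5): μ^(1)=4; μ^(2)=2; μ^(3)=-2/5; μ^(4)=-1; μ^(5)=-4

((0, 0, 0, 0, 0, 2); (0, 0, 0, 1, 0, 0); (1, 1, 1, 1, 1, 0); (0, 0, 2, 1, 1, 0); (0, 0, 0, 0, 1, 0))


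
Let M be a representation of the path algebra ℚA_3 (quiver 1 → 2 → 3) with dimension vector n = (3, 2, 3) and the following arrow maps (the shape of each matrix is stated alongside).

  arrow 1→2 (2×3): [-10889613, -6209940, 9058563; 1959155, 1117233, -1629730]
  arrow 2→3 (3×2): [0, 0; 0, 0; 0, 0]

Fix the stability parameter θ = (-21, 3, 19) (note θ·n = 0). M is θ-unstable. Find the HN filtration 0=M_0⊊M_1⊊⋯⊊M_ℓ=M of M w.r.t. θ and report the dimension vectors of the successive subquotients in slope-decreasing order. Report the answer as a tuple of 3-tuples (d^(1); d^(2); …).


Interval decomposition of M: I[1,1], I[1,2]^2, I[3,3]^3.
HN type (ℓ=3): μ^(1)=19; μ^(2)=3; μ^(3)=-21

((0, 0, 3); (0, 2, 0); (3, 0, 0))
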